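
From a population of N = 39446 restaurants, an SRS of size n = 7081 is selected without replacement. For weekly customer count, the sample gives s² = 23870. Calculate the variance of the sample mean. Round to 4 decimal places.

2.7659

Under SRS without replacement, Var(ȳ) = (1 − f)·s²/n with f = n/N = 7081/39446 = 0.17951123.
Var(ȳ) = (1 − 0.17951123)·23870/7081 = 0.82048877·3.3709928 = 2.7658617.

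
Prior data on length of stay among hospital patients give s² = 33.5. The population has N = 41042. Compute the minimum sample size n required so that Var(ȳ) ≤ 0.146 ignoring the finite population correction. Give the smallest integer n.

Without fpc, n₀ = s²/D = 33.5/0.146 = 229.4521.
Rounding up, n = 230.

230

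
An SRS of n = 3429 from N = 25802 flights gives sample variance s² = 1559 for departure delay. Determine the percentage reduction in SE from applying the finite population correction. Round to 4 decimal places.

f = n/N = 3429/25802 = 0.13289667.
SE_no-fpc = √(s²/n) = 0.6742785; SE_fpc = √((1−f)s²/n) = 0.62787724.
Ratio = √(1−f) = 0.93118383. Reduction = 100·(1 − 0.93118383) = 6.8816%.

6.8816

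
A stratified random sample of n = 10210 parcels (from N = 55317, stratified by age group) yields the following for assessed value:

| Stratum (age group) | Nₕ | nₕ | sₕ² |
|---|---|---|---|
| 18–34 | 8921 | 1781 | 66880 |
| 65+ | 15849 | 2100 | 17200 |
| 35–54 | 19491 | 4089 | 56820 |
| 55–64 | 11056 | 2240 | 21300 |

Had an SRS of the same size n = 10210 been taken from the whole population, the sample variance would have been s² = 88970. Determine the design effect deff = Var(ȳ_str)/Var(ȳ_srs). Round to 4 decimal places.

0.4266

Var(ȳ_str) = Σ Wₕ²(1−fₕ)sₕ²/nₕ with Wₕ = Nₕ/55317:
  18–34: (8921/55317)²·(1−1781/8921)·66880/1781 = 0.78167614
  65+: (15849/55317)²·(1−2100/15849)·17200/2100 = 0.58326362
  35–54: (19491/55317)²·(1−4089/19491)·56820/4089 = 1.3632582
  55–64: (11056/55317)²·(1−2240/11056)·21300/2240 = 0.30288932
  → Var(ȳ_str) = 3.0310873.
Var(ȳ_srs) = (1 − 10210/55317)·88970/10210 = 7.1056396.
deff = 3.0310873 / 7.1056396 = 0.4266.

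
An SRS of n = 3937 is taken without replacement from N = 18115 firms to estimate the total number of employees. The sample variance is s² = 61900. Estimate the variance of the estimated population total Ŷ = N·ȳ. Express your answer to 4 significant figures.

Var(Ŷ) = N²·Var(ȳ) = N²·(1 − n/N)·s²/n.
f = 3937/18115 = 0.21733370; Var(ȳ) = 0.78266630·61900/3937 = 12.305574.
Var(Ŷ) = 18115² · 12.305574 = 4.0381138 × 10^9.

4.038 × 10^9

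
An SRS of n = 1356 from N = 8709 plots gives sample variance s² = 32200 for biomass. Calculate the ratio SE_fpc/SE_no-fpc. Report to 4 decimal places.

f = n/N = 1356/8709 = 0.15570100.
SE_no-fpc = √(s²/n) = 4.8730188; SE_fpc = √((1−f)s²/n) = 4.4776096.
Ratio = √(1−f) = 0.91885744.

0.9189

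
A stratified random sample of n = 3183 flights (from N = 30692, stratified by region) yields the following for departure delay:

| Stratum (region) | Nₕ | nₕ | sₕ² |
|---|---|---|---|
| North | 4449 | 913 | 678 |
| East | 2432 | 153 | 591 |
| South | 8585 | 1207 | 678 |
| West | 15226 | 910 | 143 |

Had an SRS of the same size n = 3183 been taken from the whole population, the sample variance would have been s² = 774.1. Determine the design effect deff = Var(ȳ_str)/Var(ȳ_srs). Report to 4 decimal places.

0.5013

Var(ȳ_str) = Σ Wₕ²(1−fₕ)sₕ²/nₕ with Wₕ = Nₕ/30692:
  North: (4449/30692)²·(1−913/4449)·678/913 = 0.012401756
  East: (2432/30692)²·(1−153/2432)·591/153 = 0.022727599
  South: (8585/30692)²·(1−1207/8585)·678/1207 = 0.037770349
  West: (15226/30692)²·(1−910/15226)·143/910 = 0.036362336
  → Var(ȳ_str) = 0.10926204.
Var(ȳ_srs) = (1 − 3183/30692)·774.1/3183 = 0.21797668.
deff = 0.10926204 / 0.21797668 = 0.5013.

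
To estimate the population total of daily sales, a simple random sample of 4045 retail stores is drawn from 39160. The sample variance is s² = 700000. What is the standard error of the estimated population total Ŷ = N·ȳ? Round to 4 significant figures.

487800

Var(Ŷ) = N²·Var(ȳ) = N²·(1 − n/N)·s²/n.
f = 4045/39160 = 0.10329418; Var(ȳ) = 0.89670582·700000/4045 = 155.17777.
Var(Ŷ) = 39160² · 155.17777 = 2.3796598 × 10^11.
SE(Ŷ) = √(2.3796598 × 10^11) = 487800.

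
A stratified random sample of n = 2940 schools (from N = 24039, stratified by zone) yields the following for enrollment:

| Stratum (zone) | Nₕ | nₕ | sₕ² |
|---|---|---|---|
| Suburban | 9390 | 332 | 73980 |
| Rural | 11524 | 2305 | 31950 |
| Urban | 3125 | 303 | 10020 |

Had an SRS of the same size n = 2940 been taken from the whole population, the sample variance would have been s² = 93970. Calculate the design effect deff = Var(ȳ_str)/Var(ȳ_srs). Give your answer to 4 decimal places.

Var(ȳ_str) = Σ Wₕ²(1−fₕ)sₕ²/nₕ with Wₕ = Nₕ/24039:
  Suburban: (9390/24039)²·(1−332/9390)·73980/332 = 32.797547
  Rural: (11524/24039)²·(1−2305/11524)·31950/2305 = 2.5483214
  Urban: (3125/24039)²·(1−303/3125)·10020/303 = 0.50466052
  → Var(ȳ_str) = 35.850529.
Var(ȳ_srs) = (1 − 2940/24039)·93970/2940 = 28.053521.
deff = 35.850529 / 28.053521 = 1.2779.

1.2779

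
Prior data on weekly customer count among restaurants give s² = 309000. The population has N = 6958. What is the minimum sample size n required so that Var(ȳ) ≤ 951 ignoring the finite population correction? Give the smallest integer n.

Without fpc, n₀ = s²/D = 309000/951 = 324.9211.
Rounding up, n = 325.

325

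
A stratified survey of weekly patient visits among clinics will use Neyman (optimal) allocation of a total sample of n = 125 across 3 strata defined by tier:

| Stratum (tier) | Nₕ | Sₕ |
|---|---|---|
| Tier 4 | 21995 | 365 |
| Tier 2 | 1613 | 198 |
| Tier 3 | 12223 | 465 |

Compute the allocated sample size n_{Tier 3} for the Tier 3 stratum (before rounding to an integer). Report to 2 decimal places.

Neyman allocation: nₕ = n·NₕSₕ / Σⱼ NⱼSⱼ.
Σ NⱼSⱼ = 21995·365 + 1613·198 + 12223·465 = 1.4031244 × 10^7.
n_{Tier 3} = 125·12223·465 / (1.4031244 × 10^7) = 50.63.

50.63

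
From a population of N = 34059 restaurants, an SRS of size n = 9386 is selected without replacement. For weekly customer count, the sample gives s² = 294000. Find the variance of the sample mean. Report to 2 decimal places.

22.69

Under SRS without replacement, Var(ȳ) = (1 − f)·s²/n with f = n/N = 9386/34059 = 0.27558061.
Var(ȳ) = (1 − 0.27558061)·294000/9386 = 0.72441939·31.323247 = 22.691168.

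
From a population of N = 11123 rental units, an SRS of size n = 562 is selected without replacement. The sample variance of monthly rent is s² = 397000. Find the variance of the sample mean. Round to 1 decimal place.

Under SRS without replacement, Var(ȳ) = (1 − f)·s²/n with f = n/N = 562/11123 = 0.05052594.
Var(ȳ) = (1 − 0.05052594)·397000/562 = 0.94947406·706.40569 = 670.71388.

670.7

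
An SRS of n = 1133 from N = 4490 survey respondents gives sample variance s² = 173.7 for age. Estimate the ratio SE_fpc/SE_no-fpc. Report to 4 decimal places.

f = n/N = 1133/4490 = 0.25233853.
SE_no-fpc = √(s²/n) = 0.39154795; SE_fpc = √((1−f)s²/n) = 0.33856141.
Ratio = √(1−f) = 0.86467420.

0.8647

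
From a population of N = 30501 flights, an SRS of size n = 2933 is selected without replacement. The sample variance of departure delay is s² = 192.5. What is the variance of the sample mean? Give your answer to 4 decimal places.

0.0593

Under SRS without replacement, Var(ȳ) = (1 − f)·s²/n with f = n/N = 2933/30501 = 0.09616078.
Var(ȳ) = (1 − 0.09616078)·192.5/2933 = 0.90383922·0.065632458 = 0.05932119.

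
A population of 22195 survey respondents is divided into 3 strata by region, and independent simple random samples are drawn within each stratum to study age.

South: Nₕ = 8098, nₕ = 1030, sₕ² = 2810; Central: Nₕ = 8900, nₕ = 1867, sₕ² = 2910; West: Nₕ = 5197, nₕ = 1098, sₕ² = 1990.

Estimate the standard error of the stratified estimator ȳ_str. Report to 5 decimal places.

0.77033

Var(ȳ_str) = Σₕ Wₕ²(1 − fₕ)sₕ²/nₕ with Wₕ = Nₕ/N, N = 22195.
South: Wₕ = 0.36485695; term = 0.36485695²·(1 − 0.12719190)·2810/1030 = 0.31698091.
Central: Wₕ = 0.40099121; term = 0.40099121²·(1 − 0.20977528)·2910/1867 = 0.19804733.
West: Wₕ = 0.23415184; term = 0.23415184²·(1 − 0.21127574)·1990/1098 = 0.07837383.
Sum = 0.59340207.
SE = √(0.59340207) = 0.77033.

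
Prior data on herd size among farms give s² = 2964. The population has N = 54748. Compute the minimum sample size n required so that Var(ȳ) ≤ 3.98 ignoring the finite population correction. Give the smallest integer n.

745

Without fpc, n₀ = s²/D = 2964/3.98 = 744.7236.
Rounding up, n = 745.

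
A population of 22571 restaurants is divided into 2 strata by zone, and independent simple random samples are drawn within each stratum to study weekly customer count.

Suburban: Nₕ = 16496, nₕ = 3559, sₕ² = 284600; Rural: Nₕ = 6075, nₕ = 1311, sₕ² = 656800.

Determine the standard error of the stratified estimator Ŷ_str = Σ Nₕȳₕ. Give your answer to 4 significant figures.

177700

Var(Ŷ_str) = Σₕ Nₕ²(1 − fₕ)sₕ²/nₕ.
Suburban: 16496²·(1 − 3559/16496)·284600/3559 = 1.7065505 × 10^10.
Rural: 6075²·(1 − 1311/6075)·656800/1311 = 1.4499348 × 10^10.
Sum = 3.1564853 × 10^10.
SE = √(3.1564853 × 10^10) = 177700.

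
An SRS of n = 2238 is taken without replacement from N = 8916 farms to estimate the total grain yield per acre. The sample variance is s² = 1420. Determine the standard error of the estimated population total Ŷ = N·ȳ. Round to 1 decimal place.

6146.4

Var(Ŷ) = N²·Var(ȳ) = N²·(1 − n/N)·s²/n.
f = 2238/8916 = 0.25100942; Var(ȳ) = 0.74899058·1420/2238 = 0.47523084.
Var(Ŷ) = 8916² · 0.47523084 = 3.7778502 × 10^7.
SE(Ŷ) = √(3.7778502 × 10^7) = 6146.4.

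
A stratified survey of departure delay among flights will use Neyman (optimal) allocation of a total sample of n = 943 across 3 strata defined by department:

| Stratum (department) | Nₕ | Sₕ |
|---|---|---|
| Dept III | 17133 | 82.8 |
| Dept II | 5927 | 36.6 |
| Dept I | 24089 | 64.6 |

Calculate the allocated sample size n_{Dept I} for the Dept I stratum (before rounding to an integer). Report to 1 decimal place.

459.8

Neyman allocation: nₕ = n·NₕSₕ / Σⱼ NⱼSⱼ.
Σ NⱼSⱼ = 17133·82.8 + 5927·36.6 + 24089·64.6 = 3.19169 × 10^6.
n_{Dept I} = 943·24089·64.6 / (3.19169 × 10^6) = 459.8.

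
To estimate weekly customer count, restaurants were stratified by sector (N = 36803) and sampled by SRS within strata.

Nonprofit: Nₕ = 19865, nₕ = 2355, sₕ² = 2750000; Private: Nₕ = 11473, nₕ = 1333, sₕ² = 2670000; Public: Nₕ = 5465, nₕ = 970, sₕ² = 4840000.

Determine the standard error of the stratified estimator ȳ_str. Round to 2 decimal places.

Var(ȳ_str) = Σₕ Wₕ²(1 − fₕ)sₕ²/nₕ with Wₕ = Nₕ/N, N = 36803.
Nonprofit: Wₕ = 0.53976578; term = 0.53976578²·(1 − 0.11855021)·2750000/2355 = 299.88176.
Private: Wₕ = 0.31174089; term = 0.31174089²·(1 − 0.11618583)·2670000/1333 = 172.04007.
Public: Wₕ = 0.14849333; term = 0.14849333²·(1 − 0.17749314)·4840000/970 = 90.495513.
Sum = 562.41734.
SE = √(562.41734) = 23.72.

23.72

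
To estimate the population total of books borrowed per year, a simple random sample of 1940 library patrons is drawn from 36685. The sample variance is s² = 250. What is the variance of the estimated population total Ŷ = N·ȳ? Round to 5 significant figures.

1.6426 × 10^8

Var(Ŷ) = N²·Var(ȳ) = N²·(1 − n/N)·s²/n.
f = 1940/36685 = 0.05288265; Var(ȳ) = 0.94711735·250/1940 = 0.1220512.
Var(Ŷ) = 36685² · 0.1220512 = 1.6425519 × 10^8.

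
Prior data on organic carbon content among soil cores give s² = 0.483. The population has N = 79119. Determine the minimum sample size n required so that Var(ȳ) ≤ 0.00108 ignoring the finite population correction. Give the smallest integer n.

448

Without fpc, n₀ = s²/D = 0.483/0.00108 = 447.2222.
Rounding up, n = 448.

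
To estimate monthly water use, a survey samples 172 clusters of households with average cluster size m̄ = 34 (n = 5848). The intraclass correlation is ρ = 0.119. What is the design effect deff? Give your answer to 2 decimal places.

4.93

deff = 1 + (34 − 1)·0.119 = 1 + 3.927 = 4.927.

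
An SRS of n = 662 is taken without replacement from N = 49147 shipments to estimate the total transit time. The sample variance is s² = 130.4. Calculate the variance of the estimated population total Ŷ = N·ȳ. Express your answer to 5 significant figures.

Var(Ŷ) = N²·Var(ȳ) = N²·(1 − n/N)·s²/n.
f = 662/49147 = 0.01346979; Var(ȳ) = 0.98653021·130.4/662 = 0.19432559.
Var(Ŷ) = 49147² · 0.19432559 = 4.693794 × 10^8.

4.6938 × 10^8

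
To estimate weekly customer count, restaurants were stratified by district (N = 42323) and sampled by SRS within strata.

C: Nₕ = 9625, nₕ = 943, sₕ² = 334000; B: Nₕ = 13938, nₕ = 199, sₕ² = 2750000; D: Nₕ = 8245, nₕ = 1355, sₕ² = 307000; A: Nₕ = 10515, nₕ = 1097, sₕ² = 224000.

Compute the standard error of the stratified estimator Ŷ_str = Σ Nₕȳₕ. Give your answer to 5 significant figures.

1.6459 × 10^6

Var(Ŷ_str) = Σₕ Nₕ²(1 − fₕ)sₕ²/nₕ.
C: 9625²·(1 − 943/9625)·334000/943 = 2.9597518 × 10^10.
B: 13938²·(1 − 199/13938)·2750000/199 = 2.6462764 × 10^12.
D: 8245²·(1 − 1355/8245)·307000/1355 = 1.2870901 × 10^10.
A: 10515²·(1 − 1097/10515)·224000/1097 = 2.0221313 × 10^10.
Sum = 2.7089661 × 10^12.
SE = √(2.7089661 × 10^12) = 1.6459 × 10^6.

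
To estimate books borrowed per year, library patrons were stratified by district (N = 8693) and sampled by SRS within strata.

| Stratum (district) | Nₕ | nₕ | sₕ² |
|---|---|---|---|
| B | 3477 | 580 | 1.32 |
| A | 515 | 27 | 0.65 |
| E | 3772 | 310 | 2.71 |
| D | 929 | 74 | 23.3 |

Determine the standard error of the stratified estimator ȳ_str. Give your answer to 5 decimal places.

0.07214

Var(ȳ_str) = Σₕ Wₕ²(1 − fₕ)sₕ²/nₕ with Wₕ = Nₕ/N, N = 8693.
B: Wₕ = 0.39997699; term = 0.39997699²·(1 − 0.16681047)·1.32/580 = 3.0336101 × 10^-4.
A: Wₕ = 0.05924307; term = 0.05924307²·(1 − 0.05242718)·0.65/27 = 8.0064 × 10^-5.
E: Wₕ = 0.43391234; term = 0.43391234²·(1 − 0.08218452)·2.71/310 = 0.0015106609.
D: Wₕ = 0.10686759; term = 0.10686759²·(1 − 0.07965554)·23.3/74 = 0.0033095327.
Sum = 0.0052036186.
SE = √(0.0052036186) = 0.07214.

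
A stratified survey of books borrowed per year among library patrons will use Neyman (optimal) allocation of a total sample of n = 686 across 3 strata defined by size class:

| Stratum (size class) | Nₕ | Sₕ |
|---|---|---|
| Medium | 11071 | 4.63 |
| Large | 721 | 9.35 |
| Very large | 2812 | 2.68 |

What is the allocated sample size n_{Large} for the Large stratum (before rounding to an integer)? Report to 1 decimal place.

Neyman allocation: nₕ = n·NₕSₕ / Σⱼ NⱼSⱼ.
Σ NⱼSⱼ = 11071·4.63 + 721·9.35 + 2812·2.68 = 65536.24.
n_{Large} = 686·721·9.35 / 65536.24 = 70.6.

70.6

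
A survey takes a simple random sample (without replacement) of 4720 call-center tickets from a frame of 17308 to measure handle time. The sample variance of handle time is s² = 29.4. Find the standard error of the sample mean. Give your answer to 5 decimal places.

Under SRS without replacement, Var(ȳ) = (1 − f)·s²/n with f = n/N = 4720/17308 = 0.27270626.
Var(ȳ) = (1 − 0.27270626)·29.4/4720 = 0.72729374·0.0062288136 = 0.0045301771.
SE(ȳ) = √(0.0045301771) = 0.06731.

0.06731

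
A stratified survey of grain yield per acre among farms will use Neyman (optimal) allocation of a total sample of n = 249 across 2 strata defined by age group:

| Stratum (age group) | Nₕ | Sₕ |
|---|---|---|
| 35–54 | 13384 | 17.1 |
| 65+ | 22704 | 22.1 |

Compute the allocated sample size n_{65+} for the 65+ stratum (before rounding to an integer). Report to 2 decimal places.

171.00

Neyman allocation: nₕ = n·NₕSₕ / Σⱼ NⱼSⱼ.
Σ NⱼSⱼ = 13384·17.1 + 22704·22.1 = 730624.8.
n_{65+} = 249·22704·22.1 / 730624.8 = 171.00.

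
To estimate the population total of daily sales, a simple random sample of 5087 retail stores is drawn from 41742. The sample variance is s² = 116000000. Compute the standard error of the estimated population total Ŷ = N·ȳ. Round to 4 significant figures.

5.907 × 10^6

Var(Ŷ) = N²·Var(ȳ) = N²·(1 − n/N)·s²/n.
f = 5087/41742 = 0.12186766; Var(ȳ) = 0.87813234·116000000/5087 = 20024.248.
Var(Ŷ) = 41742² · 20024.248 = 3.4890141 × 10^13.
SE(Ŷ) = √(3.4890141 × 10^13) = 5.907 × 10^6.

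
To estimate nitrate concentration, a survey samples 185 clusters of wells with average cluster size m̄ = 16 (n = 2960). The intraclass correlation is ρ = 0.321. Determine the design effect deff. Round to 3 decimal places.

5.815

deff = 1 + (16 − 1)·0.321 = 1 + 4.815 = 5.815.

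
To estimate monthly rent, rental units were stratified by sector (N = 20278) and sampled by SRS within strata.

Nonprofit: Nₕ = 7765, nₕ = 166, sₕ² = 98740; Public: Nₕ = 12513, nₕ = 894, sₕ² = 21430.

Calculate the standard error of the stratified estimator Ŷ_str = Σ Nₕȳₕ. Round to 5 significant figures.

Var(Ŷ_str) = Σₕ Nₕ²(1 − fₕ)sₕ²/nₕ.
Nonprofit: 7765²·(1 − 166/7765)·98740/166 = 3.5098046 × 10^10.
Public: 12513²·(1 − 894/12513)·21430/894 = 3.4850968 × 10^9.
Sum = 3.8583143 × 10^10.
SE = √(3.8583143 × 10^10) = 196430.

196430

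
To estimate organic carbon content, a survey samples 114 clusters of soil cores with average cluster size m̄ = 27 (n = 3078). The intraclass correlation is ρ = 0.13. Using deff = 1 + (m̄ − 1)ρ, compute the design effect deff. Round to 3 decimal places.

4.380

deff = 1 + (27 − 1)·0.13 = 1 + 3.38 = 4.38.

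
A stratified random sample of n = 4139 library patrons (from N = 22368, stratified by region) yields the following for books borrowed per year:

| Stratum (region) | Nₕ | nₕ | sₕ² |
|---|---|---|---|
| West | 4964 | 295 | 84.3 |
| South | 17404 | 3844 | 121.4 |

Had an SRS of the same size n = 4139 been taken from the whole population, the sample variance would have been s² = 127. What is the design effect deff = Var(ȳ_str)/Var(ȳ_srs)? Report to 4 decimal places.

1.1251

Var(ȳ_str) = Σ Wₕ²(1−fₕ)sₕ²/nₕ with Wₕ = Nₕ/22368:
  West: (4964/22368)²·(1−295/4964)·84.3/295 = 0.013237528
  South: (17404/22368)²·(1−3844/17404)·121.4/3844 = 0.014896689
  → Var(ȳ_str) = 0.028134217.
Var(ȳ_srs) = (1 − 4139/22368)·127/4139 = 0.025005986.
deff = 0.028134217 / 0.025005986 = 1.1251.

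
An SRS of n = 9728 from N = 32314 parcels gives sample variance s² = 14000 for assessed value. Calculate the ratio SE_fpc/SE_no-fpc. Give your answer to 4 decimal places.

0.8360

f = n/N = 9728/32314 = 0.30104599.
SE_no-fpc = √(s²/n) = 1.1996436; SE_fpc = √((1−f)s²/n) = 1.0029437.
Ratio = √(1−f) = 0.83603470.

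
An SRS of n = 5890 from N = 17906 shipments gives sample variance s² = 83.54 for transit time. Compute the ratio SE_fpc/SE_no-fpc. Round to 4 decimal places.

0.8192

f = n/N = 5890/17906 = 0.32894002.
SE_no-fpc = √(s²/n) = 0.11909392; SE_fpc = √((1−f)s²/n) = 0.097559655.
Ratio = √(1−f) = 0.81918251.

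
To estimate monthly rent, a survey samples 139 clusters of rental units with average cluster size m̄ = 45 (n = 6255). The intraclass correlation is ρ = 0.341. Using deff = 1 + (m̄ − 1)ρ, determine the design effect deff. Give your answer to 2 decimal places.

16.00

deff = 1 + (45 − 1)·0.341 = 1 + 15.004 = 16.004.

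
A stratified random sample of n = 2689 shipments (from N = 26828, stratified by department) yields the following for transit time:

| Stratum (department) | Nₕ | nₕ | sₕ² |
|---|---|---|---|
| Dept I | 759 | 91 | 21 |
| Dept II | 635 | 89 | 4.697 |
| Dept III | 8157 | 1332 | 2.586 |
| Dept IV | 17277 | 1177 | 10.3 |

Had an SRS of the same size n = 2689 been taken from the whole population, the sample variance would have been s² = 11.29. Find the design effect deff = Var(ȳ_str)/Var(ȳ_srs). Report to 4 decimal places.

0.9848

Var(ȳ_str) = Σ Wₕ²(1−fₕ)sₕ²/nₕ with Wₕ = Nₕ/26828:
  Dept I: (759/26828)²·(1−91/759)·21/91 = 1.6256219 × 10^-4
  Dept II: (635/26828)²·(1−89/635)·4.697/89 = 2.5422621 × 10^-5
  Dept III: (8157/26828)²·(1−1332/8157)·2.586/1332 = 1.5016918 × 10^-4
  Dept IV: (17277/26828)²·(1−1177/17277)·10.3/1177 = 0.0033820372
  → Var(ȳ_str) = 0.0037201912.
Var(ȳ_srs) = (1 − 2689/26828)·11.29/2689 = 0.0037777579.
deff = 0.0037201912 / 0.0037777579 = 0.9848.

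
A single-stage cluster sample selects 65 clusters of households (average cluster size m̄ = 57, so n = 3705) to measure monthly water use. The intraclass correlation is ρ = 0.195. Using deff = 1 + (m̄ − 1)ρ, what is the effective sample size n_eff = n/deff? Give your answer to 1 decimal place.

310.8

deff = 1 + (57 − 1)·0.195 = 1 + 10.92 = 11.92.
n_eff = 3705 / 11.92 = 310.8.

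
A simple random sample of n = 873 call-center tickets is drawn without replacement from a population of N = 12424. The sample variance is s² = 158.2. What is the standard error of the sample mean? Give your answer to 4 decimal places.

Under SRS without replacement, Var(ȳ) = (1 − f)·s²/n with f = n/N = 873/12424 = 0.07026722.
Var(ȳ) = (1 − 0.07026722)·158.2/873 = 0.92973278·0.1812142 = 0.16848078.
SE(ȳ) = √(0.16848078) = 0.4105.

0.4105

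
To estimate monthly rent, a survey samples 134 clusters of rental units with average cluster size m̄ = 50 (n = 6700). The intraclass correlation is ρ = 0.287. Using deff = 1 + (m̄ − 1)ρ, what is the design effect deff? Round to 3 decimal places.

deff = 1 + (50 − 1)·0.287 = 1 + 14.063 = 15.063.

15.063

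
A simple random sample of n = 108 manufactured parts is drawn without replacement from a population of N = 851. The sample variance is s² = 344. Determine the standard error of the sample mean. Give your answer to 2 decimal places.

Under SRS without replacement, Var(ȳ) = (1 − f)·s²/n with f = n/N = 108/851 = 0.12690952.
Var(ȳ) = (1 − 0.12690952)·344/108 = 0.87309048·3.1851852 = 2.7809549.
SE(ȳ) = √(2.7809549) = 1.67.

1.67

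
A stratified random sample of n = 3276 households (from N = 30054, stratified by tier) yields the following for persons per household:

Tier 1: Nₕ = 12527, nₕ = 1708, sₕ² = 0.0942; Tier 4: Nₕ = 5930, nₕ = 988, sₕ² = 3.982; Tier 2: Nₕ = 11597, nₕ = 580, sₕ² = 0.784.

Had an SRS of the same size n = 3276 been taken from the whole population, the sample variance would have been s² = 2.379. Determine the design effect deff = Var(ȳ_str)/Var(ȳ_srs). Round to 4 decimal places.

0.5104

Var(ȳ_str) = Σ Wₕ²(1−fₕ)sₕ²/nₕ with Wₕ = Nₕ/30054:
  Tier 1: (12527/30054)²·(1−1708/12527)·0.0942/1708 = 8.27547 × 10^-6
  Tier 4: (5930/30054)²·(1−988/5930)·3.982/988 = 1.3076671 × 10^-4
  Tier 2: (11597/30054)²·(1−580/11597)·0.784/580 = 1.9120204 × 10^-4
  → Var(ȳ_str) = 3.3024422 × 10^-4.
Var(ȳ_srs) = (1 − 3276/30054)·2.379/3276 = 6.4703296 × 10^-4.
deff = (3.3024422 × 10^-4) / (6.4703296 × 10^-4) = 0.5104.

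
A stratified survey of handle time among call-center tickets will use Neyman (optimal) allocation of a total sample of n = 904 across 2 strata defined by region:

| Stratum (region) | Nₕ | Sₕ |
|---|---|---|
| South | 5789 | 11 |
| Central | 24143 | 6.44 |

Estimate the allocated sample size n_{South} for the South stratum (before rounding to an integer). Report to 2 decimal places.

Neyman allocation: nₕ = n·NₕSₕ / Σⱼ NⱼSⱼ.
Σ NⱼSⱼ = 5789·11 + 24143·6.44 = 219159.92.
n_{South} = 904·5789·11 / 219159.92 = 262.67.

262.67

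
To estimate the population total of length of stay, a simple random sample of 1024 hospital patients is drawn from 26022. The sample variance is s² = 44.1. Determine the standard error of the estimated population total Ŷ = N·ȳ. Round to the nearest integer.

5293

Var(Ŷ) = N²·Var(ȳ) = N²·(1 − n/N)·s²/n.
f = 1024/26022 = 0.03935132; Var(ȳ) = 0.96064868·44.1/1024 = 0.041371686.
Var(Ŷ) = 26022² · 0.041371686 = 2.8014609 × 10^7.
SE(Ŷ) = √(2.8014609 × 10^7) = 5293.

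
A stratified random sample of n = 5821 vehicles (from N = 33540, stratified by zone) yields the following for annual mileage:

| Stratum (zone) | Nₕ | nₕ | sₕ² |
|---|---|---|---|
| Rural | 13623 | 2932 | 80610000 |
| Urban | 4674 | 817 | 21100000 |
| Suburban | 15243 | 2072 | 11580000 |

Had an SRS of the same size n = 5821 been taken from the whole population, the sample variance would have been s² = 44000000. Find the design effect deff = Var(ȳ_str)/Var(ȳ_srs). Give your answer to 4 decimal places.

Var(ȳ_str) = Σ Wₕ²(1−fₕ)sₕ²/nₕ with Wₕ = Nₕ/33540:
  Rural: (13623/33540)²·(1−2932/13623)·80610000/2932 = 3559.5076
  Urban: (4674/33540)²·(1−817/4674)·21100000/817 = 413.87827
  Suburban: (15243/33540)²·(1−2072/15243)·11580000/2072 = 997.42877
  → Var(ȳ_str) = 4970.8146.
Var(ȳ_srs) = (1 − 5821/33540)·44000000/5821 = 6246.9723.
deff = 4970.8146 / 6246.9723 = 0.7957.

0.7957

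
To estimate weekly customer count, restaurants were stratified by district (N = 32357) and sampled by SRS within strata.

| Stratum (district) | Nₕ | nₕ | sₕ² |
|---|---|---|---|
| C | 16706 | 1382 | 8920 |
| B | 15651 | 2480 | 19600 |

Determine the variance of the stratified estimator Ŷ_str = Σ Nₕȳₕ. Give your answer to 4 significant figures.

Var(Ŷ_str) = Σₕ Nₕ²(1 − fₕ)sₕ²/nₕ.
C: 16706²·(1 − 1382/16706)·8920/1382 = 1.6523477 × 10^9.
B: 15651²·(1 − 2480/15651)·19600/2480 = 1.6291656 × 10^9.
Sum = 3.2815133 × 10^9.

3.282 × 10^9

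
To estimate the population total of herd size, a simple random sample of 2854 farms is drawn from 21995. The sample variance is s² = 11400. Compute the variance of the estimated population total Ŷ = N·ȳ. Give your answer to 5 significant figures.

1.6817 × 10^9

Var(Ŷ) = N²·Var(ȳ) = N²·(1 − n/N)·s²/n.
f = 2854/21995 = 0.12975676; Var(ȳ) = 0.87024324·11400/2854 = 3.4760942.
Var(Ŷ) = 21995² · 3.4760942 = 1.6816649 × 10^9.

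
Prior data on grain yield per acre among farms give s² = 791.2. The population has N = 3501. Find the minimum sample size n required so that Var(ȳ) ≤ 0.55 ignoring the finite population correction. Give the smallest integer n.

Without fpc, n₀ = s²/D = 791.2/0.55 = 1438.5455.
Rounding up, n = 1439.

1439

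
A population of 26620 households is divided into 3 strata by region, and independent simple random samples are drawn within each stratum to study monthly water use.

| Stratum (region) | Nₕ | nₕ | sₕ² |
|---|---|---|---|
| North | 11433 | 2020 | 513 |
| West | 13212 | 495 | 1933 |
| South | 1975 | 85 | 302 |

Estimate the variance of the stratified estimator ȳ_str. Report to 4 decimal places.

0.9832

Var(ȳ_str) = Σₕ Wₕ²(1 − fₕ)sₕ²/nₕ with Wₕ = Nₕ/N, N = 26620.
North: Wₕ = 0.42948911; term = 0.42948911²·(1 − 0.17668154)·513/2020 = 0.03856898.
West: Wₕ = 0.49631856; term = 0.49631856²·(1 − 0.03746594)·1933/495 = 0.92589937.
South: Wₕ = 0.07419234; term = 0.07419234²·(1 − 0.04303797)·302/85 = 0.018715473.
Sum = 0.98318382.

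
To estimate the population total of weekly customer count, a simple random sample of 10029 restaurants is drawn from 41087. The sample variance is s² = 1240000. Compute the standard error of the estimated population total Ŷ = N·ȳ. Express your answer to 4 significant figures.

Var(Ŷ) = N²·Var(ȳ) = N²·(1 − n/N)·s²/n.
f = 10029/41087 = 0.24409181; Var(ȳ) = 0.75590819·1240000/10029 = 93.461578.
Var(Ŷ) = 41087² · 93.461578 = 1.5777637 × 10^11.
SE(Ŷ) = √(1.5777637 × 10^11) = 397200.

397200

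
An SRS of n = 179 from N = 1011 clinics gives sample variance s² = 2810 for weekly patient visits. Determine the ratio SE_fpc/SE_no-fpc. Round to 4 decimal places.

0.9072

f = n/N = 179/1011 = 0.17705242.
SE_no-fpc = √(s²/n) = 3.9621111; SE_fpc = √((1−f)s²/n) = 3.5942868.
Ratio = √(1−f) = 0.90716458.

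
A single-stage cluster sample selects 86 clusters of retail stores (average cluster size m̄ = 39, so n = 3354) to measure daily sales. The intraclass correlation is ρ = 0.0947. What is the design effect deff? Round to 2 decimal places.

4.60

deff = 1 + (39 − 1)·0.0947 = 1 + 3.5986 = 4.5986.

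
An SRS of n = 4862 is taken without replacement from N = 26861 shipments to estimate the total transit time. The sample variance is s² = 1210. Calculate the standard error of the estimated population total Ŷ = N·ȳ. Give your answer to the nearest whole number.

12127

Var(Ŷ) = N²·Var(ȳ) = N²·(1 − n/N)·s²/n.
f = 4862/26861 = 0.18100592; Var(ȳ) = 0.81899408·1210/4862 = 0.20382206.
Var(Ŷ) = 26861² · 0.20382206 = 1.4706033 × 10^8.
SE(Ŷ) = √(1.4706033 × 10^8) = 12127.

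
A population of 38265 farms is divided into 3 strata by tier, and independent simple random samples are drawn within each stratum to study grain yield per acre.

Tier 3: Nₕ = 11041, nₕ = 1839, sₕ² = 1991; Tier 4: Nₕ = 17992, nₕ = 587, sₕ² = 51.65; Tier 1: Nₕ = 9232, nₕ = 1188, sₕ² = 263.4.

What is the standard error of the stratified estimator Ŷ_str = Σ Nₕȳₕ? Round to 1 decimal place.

12410.3

Var(Ŷ_str) = Σₕ Nₕ²(1 − fₕ)sₕ²/nₕ.
Tier 3: 11041²·(1 − 1839/11041)·1991/1839 = 1.0999683 × 10^8.
Tier 4: 17992²·(1 − 587/17992)·51.65/587 = 2.7554066 × 10^7.
Tier 1: 9232²·(1 − 1188/9232)·263.4/1188 = 1.6465207 × 10^7.
Sum = 1.540161 × 10^8.
SE = √(1.540161 × 10^8) = 12410.3.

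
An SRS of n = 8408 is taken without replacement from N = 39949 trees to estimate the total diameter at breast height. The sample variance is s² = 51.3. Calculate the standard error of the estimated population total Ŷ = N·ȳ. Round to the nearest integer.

2773

Var(Ŷ) = N²·Var(ȳ) = N²·(1 − n/N)·s²/n.
f = 8408/39949 = 0.21046835; Var(ȳ) = 0.78953165·51.3/8408 = 0.0048171948.
Var(Ŷ) = 39949² · 0.0048171948 = 7.6878701 × 10^6.
SE(Ŷ) = √(7.6878701 × 10^6) = 2773.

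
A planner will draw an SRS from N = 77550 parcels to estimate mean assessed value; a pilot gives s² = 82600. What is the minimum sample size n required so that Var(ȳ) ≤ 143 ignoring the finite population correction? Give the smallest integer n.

Without fpc, n₀ = s²/D = 82600/143 = 577.6224.
Rounding up, n = 578.

578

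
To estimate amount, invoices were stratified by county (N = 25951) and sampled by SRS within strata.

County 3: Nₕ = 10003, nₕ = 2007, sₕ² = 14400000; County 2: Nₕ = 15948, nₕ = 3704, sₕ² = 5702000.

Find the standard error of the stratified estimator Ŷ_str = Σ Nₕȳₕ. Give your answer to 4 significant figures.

Var(Ŷ_str) = Σₕ Nₕ²(1 − fₕ)sₕ²/nₕ.
County 3: 10003²·(1 − 2007/10003)·14400000/2007 = 5.7387615 × 10^11.
County 2: 15948²·(1 − 3704/15948)·5702000/3704 = 3.0059779 × 10^11.
Sum = 8.7447394 × 10^11.
SE = √(8.7447394 × 10^11) = 935100.

935100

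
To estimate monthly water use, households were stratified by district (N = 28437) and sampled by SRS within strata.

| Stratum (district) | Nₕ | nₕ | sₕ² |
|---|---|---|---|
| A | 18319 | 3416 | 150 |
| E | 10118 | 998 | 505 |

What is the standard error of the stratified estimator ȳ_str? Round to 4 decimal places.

0.2694

Var(ȳ_str) = Σₕ Wₕ²(1 − fₕ)sₕ²/nₕ with Wₕ = Nₕ/N, N = 28437.
A: Wₕ = 0.64419594; term = 0.64419594²·(1 − 0.18647306)·150/3416 = 0.014824543.
E: Wₕ = 0.35580406; term = 0.35580406²·(1 − 0.09863609)·505/998 = 0.0577408.
Sum = 0.072565343.
SE = √(0.072565343) = 0.2694.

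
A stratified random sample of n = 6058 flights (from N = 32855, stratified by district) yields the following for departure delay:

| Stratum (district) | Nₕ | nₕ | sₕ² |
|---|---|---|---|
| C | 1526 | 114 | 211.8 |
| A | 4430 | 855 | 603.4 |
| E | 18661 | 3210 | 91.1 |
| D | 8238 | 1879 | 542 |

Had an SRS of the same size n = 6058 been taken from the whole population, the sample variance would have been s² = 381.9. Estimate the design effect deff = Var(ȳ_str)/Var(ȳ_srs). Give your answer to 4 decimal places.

0.6932

Var(ȳ_str) = Σ Wₕ²(1−fₕ)sₕ²/nₕ with Wₕ = Nₕ/32855:
  C: (1526/32855)²·(1−114/1526)·211.8/114 = 0.0037085778
  A: (4430/32855)²·(1−855/4430)·603.4/855 = 0.010354187
  E: (18661/32855)²·(1−3210/18661)·91.1/3210 = 0.0075805708
  D: (8238/32855)²·(1−1879/8238)·542/1879 = 0.013998457
  → Var(ȳ_str) = 0.035641793.
Var(ȳ_srs) = (1 − 6058/32855)·381.9/6058 = 0.051416806.
deff = 0.035641793 / 0.051416806 = 0.6932.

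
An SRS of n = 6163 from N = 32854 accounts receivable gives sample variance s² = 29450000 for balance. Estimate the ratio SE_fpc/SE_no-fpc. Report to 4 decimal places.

f = n/N = 6163/32854 = 0.18758751.
SE_no-fpc = √(s²/n) = 69.126818; SE_fpc = √((1−f)s²/n) = 62.306716.
Ratio = √(1−f) = 0.90133928.

0.9013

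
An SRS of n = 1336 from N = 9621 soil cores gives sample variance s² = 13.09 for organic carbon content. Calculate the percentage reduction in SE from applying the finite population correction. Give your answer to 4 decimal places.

7.2025

f = n/N = 1336/9621 = 0.13886290.
SE_no-fpc = √(s²/n) = 0.098984363; SE_fpc = √((1−f)s²/n) = 0.091854988.
Ratio = √(1−f) = 0.92797473. Reduction = 100·(1 − 0.92797473) = 7.2025%.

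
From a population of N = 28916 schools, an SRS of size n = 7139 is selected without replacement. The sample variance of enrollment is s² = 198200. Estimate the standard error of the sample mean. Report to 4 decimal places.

Under SRS without replacement, Var(ȳ) = (1 − f)·s²/n with f = n/N = 7139/28916 = 0.24688754.
Var(ȳ) = (1 − 0.24688754)·198200/7139 = 0.75311246·27.762992 = 20.908655.
SE(ȳ) = √(20.908655) = 4.5726.

4.5726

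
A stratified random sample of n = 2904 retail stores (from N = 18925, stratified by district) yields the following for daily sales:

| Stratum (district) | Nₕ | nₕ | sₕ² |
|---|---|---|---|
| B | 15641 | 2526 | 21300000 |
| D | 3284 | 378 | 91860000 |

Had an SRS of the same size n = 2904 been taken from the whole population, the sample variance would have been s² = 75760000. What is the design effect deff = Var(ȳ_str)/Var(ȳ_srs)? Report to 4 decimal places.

Var(ȳ_str) = Σ Wₕ²(1−fₕ)sₕ²/nₕ with Wₕ = Nₕ/18925:
  B: (15641/18925)²·(1−2526/15641)·21300000/2526 = 4829.557
  D: (3284/18925)²·(1−378/3284)·91860000/378 = 6475.3258
  → Var(ȳ_str) = 11304.883.
Var(ȳ_srs) = (1 − 2904/18925)·75760000/2904 = 22084.984.
deff = 11304.883 / 22084.984 = 0.5119.

0.5119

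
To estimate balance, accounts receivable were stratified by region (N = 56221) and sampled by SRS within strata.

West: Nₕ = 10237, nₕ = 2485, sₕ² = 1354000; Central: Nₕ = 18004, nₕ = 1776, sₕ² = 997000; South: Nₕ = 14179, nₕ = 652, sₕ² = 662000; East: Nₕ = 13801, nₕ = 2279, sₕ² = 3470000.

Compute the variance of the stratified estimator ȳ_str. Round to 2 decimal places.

Var(ȳ_str) = Σₕ Wₕ²(1 − fₕ)sₕ²/nₕ with Wₕ = Nₕ/N, N = 56221.
West: Wₕ = 0.18208499; term = 0.18208499²·(1 − 0.24274690)·1354000/2485 = 13.679859.
Central: Wₕ = 0.32023621; term = 0.32023621²·(1 − 0.09864475)·997000/1776 = 51.890645.
South: Wₕ = 0.25220113; term = 0.25220113²·(1 − 0.04598350)·662000/652 = 61.611297.
East: Wₕ = 0.24547767; term = 0.24547767²·(1 − 0.16513296)·3470000/2279 = 76.59959.
Sum = 203.78139.

203.78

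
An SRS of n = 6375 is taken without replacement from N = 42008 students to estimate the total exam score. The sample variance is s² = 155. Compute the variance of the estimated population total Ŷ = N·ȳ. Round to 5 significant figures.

3.6395 × 10^7

Var(Ŷ) = N²·Var(ȳ) = N²·(1 − n/N)·s²/n.
f = 6375/42008 = 0.15175681; Var(ȳ) = 0.84824319·155/6375 = 0.020623952.
Var(Ŷ) = 42008² · 0.020623952 = 3.6394512 × 10^7.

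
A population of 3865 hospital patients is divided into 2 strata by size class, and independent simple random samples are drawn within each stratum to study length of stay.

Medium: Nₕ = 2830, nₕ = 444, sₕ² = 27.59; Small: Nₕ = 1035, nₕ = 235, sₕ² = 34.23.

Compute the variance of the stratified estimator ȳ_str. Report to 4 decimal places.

0.0362

Var(ȳ_str) = Σₕ Wₕ²(1 − fₕ)sₕ²/nₕ with Wₕ = Nₕ/N, N = 3865.
Medium: Wₕ = 0.73221216; term = 0.73221216²·(1 − 0.15689046)·27.59/444 = 0.028088375.
Small: Wₕ = 0.26778784; term = 0.26778784²·(1 − 0.22705314)·34.23/235 = 0.0080736585.
Sum = 0.036162034.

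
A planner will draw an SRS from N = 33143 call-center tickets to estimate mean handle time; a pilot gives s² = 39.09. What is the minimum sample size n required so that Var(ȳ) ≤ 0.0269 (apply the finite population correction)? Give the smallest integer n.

Without fpc, n₀ = s²/D = 39.09/0.0269 = 1453.1599.
With fpc, (1 − n/N)·s²/n ≤ D requires n ≥ n₀/(1 + n₀/N) = 1453.1599/(1 + 1453.1599/33143) = 1392.1221.
Rounding up, n = 1393.

1393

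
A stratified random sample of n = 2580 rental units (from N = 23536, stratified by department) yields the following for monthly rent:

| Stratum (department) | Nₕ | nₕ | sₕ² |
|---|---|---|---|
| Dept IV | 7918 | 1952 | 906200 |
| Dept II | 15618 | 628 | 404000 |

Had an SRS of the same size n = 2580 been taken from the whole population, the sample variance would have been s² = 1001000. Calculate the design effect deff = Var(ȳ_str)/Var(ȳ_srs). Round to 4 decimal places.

Var(ȳ_str) = Σ Wₕ²(1−fₕ)sₕ²/nₕ with Wₕ = Nₕ/23536:
  Dept IV: (7918/23536)²·(1−1952/7918)·906200/1952 = 39.589287
  Dept II: (15618/23536)²·(1−628/15618)·404000/628 = 271.88388
  → Var(ȳ_str) = 311.47317.
Var(ȳ_srs) = (1 − 2580/23536)·1001000/2580 = 345.4539.
deff = 311.47317 / 345.4539 = 0.9016.

0.9016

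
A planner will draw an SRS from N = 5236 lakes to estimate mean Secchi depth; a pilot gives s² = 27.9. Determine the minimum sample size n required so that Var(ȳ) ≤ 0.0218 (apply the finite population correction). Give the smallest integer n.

1029

Without fpc, n₀ = s²/D = 27.9/0.0218 = 1279.8165.
With fpc, (1 − n/N)·s²/n ≤ D requires n ≥ n₀/(1 + n₀/N) = 1279.8165/(1 + 1279.8165/5236) = 1028.4389.
Rounding up, n = 1029.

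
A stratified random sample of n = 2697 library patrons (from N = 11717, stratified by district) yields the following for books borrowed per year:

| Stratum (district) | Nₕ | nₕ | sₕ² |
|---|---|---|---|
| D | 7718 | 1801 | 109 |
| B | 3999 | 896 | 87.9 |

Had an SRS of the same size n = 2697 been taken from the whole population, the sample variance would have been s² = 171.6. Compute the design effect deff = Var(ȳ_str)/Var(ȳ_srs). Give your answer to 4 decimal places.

Var(ȳ_str) = Σ Wₕ²(1−fₕ)sₕ²/nₕ with Wₕ = Nₕ/11717:
  D: (7718/11717)²·(1−1801/7718)·109/1801 = 0.02013197
  B: (3999/11717)²·(1−896/3999)·87.9/896 = 0.0088670914
  → Var(ȳ_str) = 0.028999061.
Var(ȳ_srs) = (1 − 2697/11717)·171.6/2697 = 0.048980864.
deff = 0.028999061 / 0.048980864 = 0.5920.

0.5920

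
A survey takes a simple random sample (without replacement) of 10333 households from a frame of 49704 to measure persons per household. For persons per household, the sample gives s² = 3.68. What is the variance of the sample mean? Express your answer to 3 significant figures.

2.82 × 10^-4

Under SRS without replacement, Var(ȳ) = (1 − f)·s²/n with f = n/N = 10333/49704 = 0.20789071.
Var(ȳ) = (1 − 0.20789071)·3.68/10333 = 0.79210929·3.5614052 × 10^-4 = 2.8210221 × 10^-4.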